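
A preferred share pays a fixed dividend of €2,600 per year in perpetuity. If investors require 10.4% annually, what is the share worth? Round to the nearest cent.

€25,000.00

PV = PMT / i = 2600 / 0.104 = 25,000.0000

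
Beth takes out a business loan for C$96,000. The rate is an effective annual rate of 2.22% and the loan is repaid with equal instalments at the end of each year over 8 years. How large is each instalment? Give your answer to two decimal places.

PMT = 96000 / ( [1 − (1+0.0222)^(−8)] / 0.0222 ) = 96000 / 7.256514 = 13,229.4933

C$13,229.49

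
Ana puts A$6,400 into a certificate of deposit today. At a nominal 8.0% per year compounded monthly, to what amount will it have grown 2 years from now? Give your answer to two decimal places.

With 12 periods per year: i = 0.00666667, n = 24.
FV = PV·(1+i)^n = 6,400 × 1.172888 = 7,506.4828

A$7,506.48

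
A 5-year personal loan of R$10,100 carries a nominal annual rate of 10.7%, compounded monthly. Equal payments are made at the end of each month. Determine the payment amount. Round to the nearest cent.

i = 0.107/12 = 0.00891667 per month; n = 5·12 = 60.
Annuity-PV factor = 46.311069; PMT = 10100 / 46.311069 = 218.0904

R$218.09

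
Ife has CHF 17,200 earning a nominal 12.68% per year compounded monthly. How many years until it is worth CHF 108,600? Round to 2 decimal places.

14.61 years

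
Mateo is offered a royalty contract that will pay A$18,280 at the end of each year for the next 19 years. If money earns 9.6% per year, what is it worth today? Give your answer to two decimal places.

A$157,050.64

PV = 18280 × [1 − (1+0.096)^(−19)] / 0.096 = 18280 × 8.591392 = 157,050.6448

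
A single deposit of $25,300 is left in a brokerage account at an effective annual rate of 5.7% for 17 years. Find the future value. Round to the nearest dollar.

FV = 25,300 × (1 + 0.057)^17 = 64,922.5105

$64,923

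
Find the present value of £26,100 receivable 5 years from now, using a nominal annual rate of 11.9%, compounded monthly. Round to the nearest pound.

With 12 periods per year: i = 0.00991667, n = 60.
Discount factor = (1+0.00991667)^(−60) = 0.553181; PV = 26,100 × 0.553181 = 14,438.0367

£14,438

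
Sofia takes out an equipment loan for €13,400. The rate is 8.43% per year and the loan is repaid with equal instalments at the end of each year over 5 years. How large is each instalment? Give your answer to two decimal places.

€3,394.24

Annuity-PV factor = 3.947866; PMT = 13400 / 3.947866 = 3,394.2387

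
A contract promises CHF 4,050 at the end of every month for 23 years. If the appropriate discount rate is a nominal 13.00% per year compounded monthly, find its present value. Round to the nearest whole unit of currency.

i = 0.13/12 = 0.0108333 per month; n = 23·12 = 276.
PV = 4050 × [1 − (1+0.0108333)^(−276)] / 0.0108333 = 4050 × 87.590531 = 354,741.6490

CHF 354,742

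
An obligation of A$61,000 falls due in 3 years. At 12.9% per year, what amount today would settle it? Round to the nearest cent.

A$42,388.50

PV = FV·(1+i)^(−n) = 61,000 × 0.694893 = 42,388.4962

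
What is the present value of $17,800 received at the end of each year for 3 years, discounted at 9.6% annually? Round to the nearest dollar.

$44,580

PV = 17800 × [1 − (1+0.096)^(−3)] / 0.096 = 17800 × 2.504469 = 44,579.5560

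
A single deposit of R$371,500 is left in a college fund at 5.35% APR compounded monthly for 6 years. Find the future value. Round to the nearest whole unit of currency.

R$511,750

Periodic rate i = 0.0535/12 = 0.00445833; n = 6 × 12 = 72 periods.
371,500 × (1+0.00445833)^72 = 371,500 × 1.377522 = 511,749.5890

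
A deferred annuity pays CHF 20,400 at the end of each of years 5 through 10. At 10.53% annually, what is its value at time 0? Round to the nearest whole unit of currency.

PV at t=4 (ordinary 6-year annuity): 20400 × a(6|0.1053) = 20400 × 4.288441 = 87,484.1907
Discount back 4 years: 87,484.1907 × (1+0.1053)^(−4) = 87,484.1907 × 0.670007 = 58,615.0174

CHF 58,615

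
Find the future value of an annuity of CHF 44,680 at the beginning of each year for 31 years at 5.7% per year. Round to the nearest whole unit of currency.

CHF 3,791,417

FV = 44680 × [(1+0.057)^31 − 1] / 0.057 × (1+i) = 44680 × 84.857140 = 3,791,417.0233
Payments are at the start of each period, so multiply by (1+i).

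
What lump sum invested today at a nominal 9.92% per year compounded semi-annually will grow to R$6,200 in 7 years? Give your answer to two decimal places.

R$3,148.17

Periodic rate i = 0.0992/2 = 0.0496; n = 7 × 2 = 14 periods.
PV = FV·(1+i)^(−n) = 6,200 × 0.507769 = 3,148.1700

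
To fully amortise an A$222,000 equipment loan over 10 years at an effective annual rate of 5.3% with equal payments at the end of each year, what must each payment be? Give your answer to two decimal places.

PMT = 222000 / ( [1 − (1+0.053)^(−10)] / 0.053 ) = 222000 / 7.610464 = 29,170.3619

A$29,170.36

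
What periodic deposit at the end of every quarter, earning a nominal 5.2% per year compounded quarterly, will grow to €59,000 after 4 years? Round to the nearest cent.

i = 0.052/4 = 0.013 per quarter; n = 4·4 = 16.
FV-annuity factor = 17.658766; PMT = 59000 / 17.658766 = 3,341.1168

€3,341.12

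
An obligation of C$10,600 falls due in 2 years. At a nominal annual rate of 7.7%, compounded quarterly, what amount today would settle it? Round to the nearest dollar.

C$9,100

Periodic rate i = 0.077/4 = 0.01925; n = 2 × 4 = 8 periods.
Discount factor = (1+0.01925)^(−8) = 0.858528; PV = 10,600 × 0.858528 = 9,100.3921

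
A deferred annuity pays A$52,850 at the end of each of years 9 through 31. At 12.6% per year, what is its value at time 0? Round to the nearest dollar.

A$151,726

Value one period before first payment (t=8): 52850 × [1 − (1+0.126)^(−23)] / 0.126 = 52850 × 7.418607 = 392,073.3940
PV₀ = 392,073.3940 / (1+0.126)^8 = 392,073.3940 / 2.584087 = 151,726.0837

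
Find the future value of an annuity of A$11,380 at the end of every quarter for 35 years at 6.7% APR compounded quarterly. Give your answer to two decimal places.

With 4 periods per year: i = 0.01675, n = 140.
FV = 11380 × [(1+0.01675)^140 − 1] / 0.01675 = 11380 × 551.199090 = 6,272,645.6457

A$6,272,645.65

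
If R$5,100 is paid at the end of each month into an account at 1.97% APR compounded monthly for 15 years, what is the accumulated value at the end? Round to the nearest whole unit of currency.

Periodic rate i = 0.0197/12 = 0.00164167; n = 15 × 12 = 180 periods.
Accumulation factor s(180|0.00164167) = 209.221851; FV = 5100 × 209.221851 = 1,067,031.4406

R$1,067,031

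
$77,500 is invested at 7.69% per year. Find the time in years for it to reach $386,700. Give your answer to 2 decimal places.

(1+i)^n = 386700/77500 = 4.98968, so n = ln 4.98968 / ln 1.0769 = 21.6959 years

21.70 years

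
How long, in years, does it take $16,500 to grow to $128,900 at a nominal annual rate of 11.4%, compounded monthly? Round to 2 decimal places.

18.12 years

Periodic rate i = 0.114/12 = 0.0095.
n = ln(128900/16500) / ln(1+0.0095) = ln(7.81212) / 0.009455 = 217.4132 months
= 217.4132/12 years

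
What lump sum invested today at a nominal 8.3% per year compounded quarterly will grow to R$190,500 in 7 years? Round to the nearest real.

R$107,189

i = 0.083/4 = 0.02075 per quarter; n = 7·4 = 28.
PV = FV·(1+i)^(−n) = 190,500 × 0.562674 = 107,189.4640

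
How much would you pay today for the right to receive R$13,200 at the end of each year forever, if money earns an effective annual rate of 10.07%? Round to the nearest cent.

R$131,082.42

PV = C/r = 13200/0.1007 = 131,082.4230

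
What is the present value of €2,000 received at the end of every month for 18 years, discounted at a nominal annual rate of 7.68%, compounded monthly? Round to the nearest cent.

€233,723.92

With 12 periods per year: i = 0.0064, n = 216.
Annuity factor a(216|0.0064) = 116.861961; PV = 2000 × 116.861961 = 233,723.9226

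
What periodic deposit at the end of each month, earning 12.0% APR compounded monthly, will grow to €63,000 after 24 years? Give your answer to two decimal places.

€38.04

Periodic rate i = 0.12/12 = 0.01; n = 24 × 12 = 288 periods.
PMT = 63000 / ( [(1+0.01)^288 − 1] / 0.01 ) = 63000 / 1656.125905 = 38.0406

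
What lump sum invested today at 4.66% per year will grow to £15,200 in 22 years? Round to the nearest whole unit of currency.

PV = 15,200 / (1 + 0.0466)^22 = 15,200 / 2.723805 = 5,580.4281

£5,580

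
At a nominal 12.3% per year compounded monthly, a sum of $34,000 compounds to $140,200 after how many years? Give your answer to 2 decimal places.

11.58 years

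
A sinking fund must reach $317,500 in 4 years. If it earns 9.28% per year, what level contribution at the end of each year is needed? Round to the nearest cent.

$69,141.29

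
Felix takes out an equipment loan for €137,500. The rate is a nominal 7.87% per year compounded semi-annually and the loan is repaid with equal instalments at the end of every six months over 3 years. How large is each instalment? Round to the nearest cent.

€26,174.28

Periodic rate i = 0.0787/2 = 0.03935; n = 3 × 2 = 6 periods.
Annuity-PV factor = 5.253248; PMT = 137500 / 5.253248 = 26,174.2840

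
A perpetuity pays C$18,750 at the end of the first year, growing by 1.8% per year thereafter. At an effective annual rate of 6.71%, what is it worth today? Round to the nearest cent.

C$381,873.73

PV = D₁/(r − g) = 18750/(0.0671 − 0.018) = 381,873.7271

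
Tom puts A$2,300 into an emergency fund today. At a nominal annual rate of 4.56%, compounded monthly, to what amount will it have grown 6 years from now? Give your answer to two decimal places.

i = 0.0456/12 = 0.0038 per month; n = 6·12 = 72.
FV = PV·(1+i)^n = 2,300 × 1.314007 = 3,022.2168

A$3,022.22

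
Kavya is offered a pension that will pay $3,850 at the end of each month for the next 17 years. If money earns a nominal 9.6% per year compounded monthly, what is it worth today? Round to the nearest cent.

$386,534.25

i = 0.096/12 = 0.008 per month; n = 17·12 = 204.
Annuity factor a(204|0.008) = 100.398507; PV = 3850 × 100.398507 = 386,534.2523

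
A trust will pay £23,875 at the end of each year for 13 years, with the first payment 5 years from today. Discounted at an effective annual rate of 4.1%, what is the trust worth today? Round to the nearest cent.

£201,755.76

Value one period before first payment (t=4): 23875 × [1 − (1+0.041)^(−13)] / 0.041 = 23875 × 9.923971 = 236,934.8029
Discount back 4 years: 236,934.8029 × (1+0.041)^(−4) = 236,934.8029 × 0.851524 = 201,755.7589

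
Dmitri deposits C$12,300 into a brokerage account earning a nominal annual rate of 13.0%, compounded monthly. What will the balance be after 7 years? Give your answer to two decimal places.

With 12 periods per year: i = 0.0108333, n = 84.
FV = 12,300 × (1 + 0.0108333)^84 = 30,407.9902

C$30,407.99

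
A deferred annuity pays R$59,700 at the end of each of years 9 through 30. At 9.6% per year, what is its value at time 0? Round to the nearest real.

R$258,934

Value one period before first payment (t=8): 59700 × [1 − (1+0.096)^(−22)] / 0.096 = 59700 × 9.030241 = 539,105.3904
Discount back 8 years: 539,105.3904 × (1+0.096)^(−8) = 539,105.3904 × 0.480303 = 258,934.0958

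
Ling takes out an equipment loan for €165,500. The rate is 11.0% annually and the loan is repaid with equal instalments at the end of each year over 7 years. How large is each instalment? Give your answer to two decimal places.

€35,121.63

PMT = 165500 / ( [1 − (1+0.11)^(−7)] / 0.11 ) = 165500 / 4.712196 = 35,121.6271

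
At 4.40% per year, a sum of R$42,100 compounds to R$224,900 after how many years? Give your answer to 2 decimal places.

38.91 years

n = ln(224900/42100) / ln(1+0.044) = ln(5.34204) / 0.043059 = 38.9138 years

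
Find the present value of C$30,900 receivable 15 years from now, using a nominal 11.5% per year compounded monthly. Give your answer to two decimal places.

C$5,550.95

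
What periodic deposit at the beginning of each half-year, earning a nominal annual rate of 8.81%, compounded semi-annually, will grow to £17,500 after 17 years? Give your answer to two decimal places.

i = 0.0881/2 = 0.04405 per half-year; n = 17·2 = 34.
FV-annuity factor × (1+i) = 78.934475; PMT = 17500 / 78.934475 = 221.7029

£221.70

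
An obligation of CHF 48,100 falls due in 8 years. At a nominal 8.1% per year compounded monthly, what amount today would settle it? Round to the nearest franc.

CHF 25,216

With 12 periods per year: i = 0.00675, n = 96.
Discount factor = (1+0.00675)^(−96) = 0.524231; PV = 48,100 × 0.524231 = 25,215.5126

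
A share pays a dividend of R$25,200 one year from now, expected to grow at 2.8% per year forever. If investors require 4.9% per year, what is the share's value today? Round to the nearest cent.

PV = PMT / (i − g) = 25200 / (0.049 − 0.028) = 25200 / 0.021000 = 1,200,000.0000

R$1,200,000.00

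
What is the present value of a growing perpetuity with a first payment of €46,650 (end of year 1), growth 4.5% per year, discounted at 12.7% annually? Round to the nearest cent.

€568,902.44

PV = D₁/(r − g) = 46650/(0.127 − 0.045) = 568,902.4390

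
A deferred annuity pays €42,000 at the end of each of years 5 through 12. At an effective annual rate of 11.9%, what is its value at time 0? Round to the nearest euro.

€133,536

Value one period before first payment (t=4): 42000 × [1 − (1+0.119)^(−8)] / 0.119 = 42000 × 4.985044 = 209,371.8587
Discount back 4 years: 209,371.8587 × (1+0.119)^(−4) = 209,371.8587 × 0.637793 = 133,535.8768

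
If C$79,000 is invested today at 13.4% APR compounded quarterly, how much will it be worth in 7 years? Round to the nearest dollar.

Periodic rate i = 0.134/4 = 0.0335; n = 7 × 4 = 28 periods.
FV = PV·(1+i)^n = 79,000 × 2.515901 = 198,756.1420

C$198,756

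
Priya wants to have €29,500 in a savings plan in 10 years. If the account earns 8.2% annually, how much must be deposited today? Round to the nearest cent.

€13,413.73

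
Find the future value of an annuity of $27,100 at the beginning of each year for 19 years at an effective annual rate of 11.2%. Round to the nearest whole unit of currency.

$1,753,242

FV = PMT · [(1+i)^n − 1] / i × (1+i) = 27100 · 64.695291 = 1,753,242.3790
(annuity-due: payments at period start, so ×(1+i).)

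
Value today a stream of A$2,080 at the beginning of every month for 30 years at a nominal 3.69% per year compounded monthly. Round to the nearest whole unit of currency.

Periodic rate i = 0.0369/12 = 0.003075; n = 30 × 12 = 360 periods.
PV = PMT · [1 − (1+i)^(−n)] / i × (1+i) = 2080 · 218.193752 = 453,843.0032
(annuity-due: payments at period start, so ×(1+i).)

A$453,843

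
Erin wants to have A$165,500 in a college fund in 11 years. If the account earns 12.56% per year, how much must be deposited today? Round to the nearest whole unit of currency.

A$45,037

PV = FV·(1+i)^(−n) = 165,500 × 0.272129 = 45,037.3750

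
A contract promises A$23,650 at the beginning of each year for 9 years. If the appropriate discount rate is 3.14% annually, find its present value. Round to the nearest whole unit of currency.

PV = PMT · [1 − (1+i)^(−n)] / i × (1+i) = 23650 · 7.978419 = 188,689.6170
Payments are at the start of each period, so multiply by (1+i).

A$188,690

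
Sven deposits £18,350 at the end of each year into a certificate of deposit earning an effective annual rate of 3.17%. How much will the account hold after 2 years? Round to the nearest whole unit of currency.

Accumulation factor s(2|0.0317) = 2.031700; FV = 18350 × 2.031700 = 37,281.6950

£37,282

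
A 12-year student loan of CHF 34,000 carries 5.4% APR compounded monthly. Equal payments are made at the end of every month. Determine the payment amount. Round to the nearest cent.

CHF 321.33

With 12 periods per year: i = 0.0045, n = 144.
Annuity-PV factor = 105.810699; PMT = 34000 / 105.810699 = 321.3286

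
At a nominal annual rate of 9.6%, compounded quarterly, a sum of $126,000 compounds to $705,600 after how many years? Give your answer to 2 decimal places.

Periodic rate i = 0.096/4 = 0.024.
n = ln(705600/126000) / ln(1+0.024) = ln(5.60000) / 0.023717 = 72.6399 quarters
= 72.6399/4 years

18.16 years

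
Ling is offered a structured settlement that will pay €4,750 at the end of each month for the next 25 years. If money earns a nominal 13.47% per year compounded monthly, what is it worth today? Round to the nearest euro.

€408,297

i = 0.1347/12 = 0.011225 per month; n = 25·12 = 300.
Annuity factor a(300|0.011225) = 85.957365; PV = 4750 × 85.957365 = 408,297.4818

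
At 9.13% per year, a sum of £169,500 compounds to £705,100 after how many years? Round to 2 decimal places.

16.32 years

(1+i)^n = 705100/169500 = 4.15988, so n = ln 4.15988 / ln 1.0913 = 16.3156 years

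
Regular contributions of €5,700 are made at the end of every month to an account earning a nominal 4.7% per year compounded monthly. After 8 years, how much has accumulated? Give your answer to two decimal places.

Periodic rate i = 0.047/12 = 0.00391667; n = 8 × 12 = 96 periods.
Accumulation factor s(96|0.00391667) = 116.266695; FV = 5700 × 116.266695 = 662,720.1603

€662,720.16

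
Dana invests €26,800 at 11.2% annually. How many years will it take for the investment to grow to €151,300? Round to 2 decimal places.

16.30 years

n = ln(151300/26800) / ln(1+0.112) = ln(5.64552) / 0.106160 = 16.3043 years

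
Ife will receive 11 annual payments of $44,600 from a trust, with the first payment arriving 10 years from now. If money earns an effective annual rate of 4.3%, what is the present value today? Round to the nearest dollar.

Value one period before first payment (t=9): 44600 × [1 − (1+0.043)^(−11)] / 0.043 = 44600 × 8.620429 = 384,471.1310
Discount back 9 years: 384,471.1310 × (1+0.043)^(−9) = 384,471.1310 × 0.684607 = 263,211.5602

$263,212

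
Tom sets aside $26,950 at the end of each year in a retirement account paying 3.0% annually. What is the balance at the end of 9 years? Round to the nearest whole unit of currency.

$273,788

FV = 26950 × [(1+0.03)^9 − 1] / 0.03 = 26950 × 10.159106 = 273,787.9101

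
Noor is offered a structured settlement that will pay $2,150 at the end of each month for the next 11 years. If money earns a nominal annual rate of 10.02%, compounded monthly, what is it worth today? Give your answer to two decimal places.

$171,571.80

With 12 periods per year: i = 0.00835, n = 132.
PV = 2150 × [1 − (1+0.00835)^(−132)] / 0.00835 = 2150 × 79.800838 = 171,571.8019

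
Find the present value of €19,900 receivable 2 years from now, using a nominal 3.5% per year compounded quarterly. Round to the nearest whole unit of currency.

€18,560

i = 0.035/4 = 0.00875 per quarter; n = 2·4 = 8.
Discount factor = (1+0.00875)^(−8) = 0.932678; PV = 19,900 × 0.932678 = 18,560.2873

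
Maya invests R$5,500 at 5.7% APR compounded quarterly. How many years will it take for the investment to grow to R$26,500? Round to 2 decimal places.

27.78 years

Periodic rate i = 0.057/4 = 0.01425.
(1+i)^n = 26500/5500 = 4.81818, so n = ln 4.81818 / ln 1.01425 = 111.1280 quarters
= 111.1280/4 years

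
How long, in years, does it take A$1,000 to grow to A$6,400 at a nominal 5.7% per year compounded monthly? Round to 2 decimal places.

32.64 years

Periodic rate i = 0.057/12 = 0.00475.
(1+i)^n = 6400/1000 = 6.40000, so n = ln 6.40000 / ln 1.00475 = 391.7270 months
= 391.7270/12 years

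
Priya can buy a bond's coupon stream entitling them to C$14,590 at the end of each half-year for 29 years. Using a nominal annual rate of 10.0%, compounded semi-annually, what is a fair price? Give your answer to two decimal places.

C$274,577.11

Periodic rate i = 0.1/2 = 0.05; n = 29 × 2 = 58 periods.
PV = PMT · [1 − (1+i)^(−n)] / i = 14590 · 18.819542 = 274,577.1134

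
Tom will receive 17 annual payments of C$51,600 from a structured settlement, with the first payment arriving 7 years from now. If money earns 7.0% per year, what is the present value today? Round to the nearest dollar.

C$335,691

PV at t=6 (ordinary 17-year annuity): 51600 × a(17|0.07) = 51600 × 9.763223 = 503,782.3065
Discount back 6 years: 503,782.3065 × (1+0.07)^(−6) = 503,782.3065 × 0.666342 = 335,691.4224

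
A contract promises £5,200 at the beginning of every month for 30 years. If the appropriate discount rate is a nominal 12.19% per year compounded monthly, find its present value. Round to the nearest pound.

Periodic rate i = 0.1219/12 = 0.0101583; n = 30 × 12 = 360 periods.
PV = 5200 × [1 − (1+0.0101583)^(−360)] / 0.0101583 × (1+i) = 5200 × 96.826990 = 503,500.3467
Payments are at the start of each period, so multiply by (1+i).

£503,500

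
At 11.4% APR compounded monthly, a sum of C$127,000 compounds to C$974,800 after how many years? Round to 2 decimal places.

17.96 years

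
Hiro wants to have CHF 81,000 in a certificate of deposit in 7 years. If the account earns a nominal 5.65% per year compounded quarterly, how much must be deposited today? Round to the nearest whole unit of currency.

CHF 54,692

Periodic rate i = 0.0565/4 = 0.014125; n = 7 × 4 = 28 periods.
Discount factor = (1+0.014125)^(−28) = 0.675209; PV = 81,000 × 0.675209 = 54,691.9398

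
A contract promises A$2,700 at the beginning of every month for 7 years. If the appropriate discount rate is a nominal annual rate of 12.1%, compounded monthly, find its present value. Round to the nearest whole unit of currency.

A$154,026

Periodic rate i = 0.121/12 = 0.0100833; n = 7 × 12 = 84 periods.
PV = PMT · [1 − (1+i)^(−n)] / i × (1+i) = 2700 · 57.046693 = 154,026.0713
Payments are at the start of each period, so multiply by (1+i).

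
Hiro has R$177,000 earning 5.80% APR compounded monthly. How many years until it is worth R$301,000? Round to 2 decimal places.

9.18 years

Periodic rate i = 0.058/12 = 0.00483333.
n = ln(301000/177000) / ln(1+0.00483333) = ln(1.70056) / 0.004822 = 110.1192 months
= 110.1192/12 years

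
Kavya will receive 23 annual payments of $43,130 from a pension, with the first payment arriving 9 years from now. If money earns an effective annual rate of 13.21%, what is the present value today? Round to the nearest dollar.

$114,030

Value one period before first payment (t=8): 43130 × [1 − (1+0.1321)^(−23)] / 0.1321 = 43130 × 7.133761 = 307,679.1160
PV₀ = 307,679.1160 / (1+0.1321)^8 = 307,679.1160 / 2.698226 = 114,030.1501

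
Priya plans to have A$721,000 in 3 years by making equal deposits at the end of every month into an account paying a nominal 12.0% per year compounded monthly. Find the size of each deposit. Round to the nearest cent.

i = 0.12/12 = 0.01 per month; n = 3·12 = 36.
PMT = 721000 / ( [(1+0.01)^36 − 1] / 0.01 ) = 721000 / 43.076878 = 16,737.5174

A$16,737.52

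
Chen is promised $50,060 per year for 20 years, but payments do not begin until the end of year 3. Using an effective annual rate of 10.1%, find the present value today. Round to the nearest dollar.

$349,196

PV at t=2 (ordinary 20-year annuity): 50060 × a(20|0.101) = 50060 × 8.455776 = 423,296.1371
Discount back 2 years: 423,296.1371 × (1+0.101)^(−2) = 423,296.1371 × 0.824946 = 349,196.3272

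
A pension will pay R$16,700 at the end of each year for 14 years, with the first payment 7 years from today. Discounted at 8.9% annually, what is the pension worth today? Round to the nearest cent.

R$78,400.59

Value one period before first payment (t=6): 16700 × [1 − (1+0.089)^(−14)] / 0.089 = 16700 × 7.830151 = 130,763.5193
Discount back 6 years: 130,763.5193 × (1+0.089)^(−6) = 130,763.5193 × 0.599560 = 78,400.5884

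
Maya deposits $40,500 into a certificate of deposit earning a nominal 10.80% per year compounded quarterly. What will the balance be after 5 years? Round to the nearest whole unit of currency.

$69,002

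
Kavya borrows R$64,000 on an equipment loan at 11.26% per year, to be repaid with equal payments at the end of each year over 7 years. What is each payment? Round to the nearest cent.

R$13,696.07

Annuity-PV factor = 4.672874; PMT = 64000 / 4.672874 = 13,696.0690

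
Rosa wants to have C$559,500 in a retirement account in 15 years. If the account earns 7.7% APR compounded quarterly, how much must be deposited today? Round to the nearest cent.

C$178,220.18

With 4 periods per year: i = 0.01925, n = 60.
Discount factor = (1+0.01925)^(−60) = 0.318535; PV = 559,500 × 0.318535 = 178,220.1822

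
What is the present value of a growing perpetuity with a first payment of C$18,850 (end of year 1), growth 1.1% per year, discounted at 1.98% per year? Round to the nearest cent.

C$2,142,045.45

PV = D₁/(r − g) = 18850/(0.0198 − 0.011) = 2,142,045.4545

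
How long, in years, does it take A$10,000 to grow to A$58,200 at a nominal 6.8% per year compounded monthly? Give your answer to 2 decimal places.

25.97 years

Periodic rate i = 0.068/12 = 0.00566667.
n = ln(58200/10000) / ln(1+0.00566667) = ln(5.82000) / 0.005651 = 311.6975 months
= 311.6975/12 years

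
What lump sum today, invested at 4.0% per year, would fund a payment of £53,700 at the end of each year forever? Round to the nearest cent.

£1,342,500.00

PV = PMT / i = 53700 / 0.04 = 1,342,500.0000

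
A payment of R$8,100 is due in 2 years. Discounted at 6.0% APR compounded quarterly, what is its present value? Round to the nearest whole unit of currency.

R$7,190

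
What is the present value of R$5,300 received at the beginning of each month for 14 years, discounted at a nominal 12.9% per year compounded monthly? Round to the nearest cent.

R$415,650.74

i = 0.129/12 = 0.01075 per month; n = 14·12 = 168.
Annuity factor a(168|0.01075) × (1+i) = 78.424668; PV = 5300 × 78.424668 = 415,650.7399
(annuity-due: payments at period start, so ×(1+i).)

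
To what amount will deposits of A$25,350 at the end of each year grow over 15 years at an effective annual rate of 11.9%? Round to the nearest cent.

FV = PMT · [(1+i)^n − 1] / i = 25350 · 36.980802 = 937,463.3383

A$937,463.34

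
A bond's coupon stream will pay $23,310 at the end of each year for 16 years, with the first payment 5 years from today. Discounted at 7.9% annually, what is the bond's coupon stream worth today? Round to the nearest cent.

$153,196.35

PV at t=4 (ordinary 16-year annuity): 23310 × a(16|0.079) = 23310 × 8.908241 = 207,651.0878
Discount back 4 years: 207,651.0878 × (1+0.079)^(−4) = 207,651.0878 × 0.737758 = 153,196.3548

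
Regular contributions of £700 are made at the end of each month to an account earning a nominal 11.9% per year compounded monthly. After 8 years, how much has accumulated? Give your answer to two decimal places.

i = 0.119/12 = 0.00991667 per month; n = 8·12 = 96.
Accumulation factor s(96|0.00991667) = 159.203204; FV = 700 × 159.203204 = 111,442.2427

£111,442.24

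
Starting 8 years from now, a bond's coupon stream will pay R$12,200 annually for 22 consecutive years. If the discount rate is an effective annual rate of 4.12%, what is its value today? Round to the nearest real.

R$131,388

PV at t=7 (ordinary 22-year annuity): 12200 × a(22|0.0412) = 12200 × 14.286771 = 174,298.6053
Discount back 7 years: 174,298.6053 × (1+0.0412)^(−7) = 174,298.6053 × 0.753808 = 131,387.7259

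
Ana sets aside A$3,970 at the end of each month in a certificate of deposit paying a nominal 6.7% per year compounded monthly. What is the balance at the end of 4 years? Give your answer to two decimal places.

A$217,844.93

Periodic rate i = 0.067/12 = 0.00558333; n = 4 × 12 = 48 periods.
FV = PMT · [(1+i)^n − 1] / i = 3970 · 54.872779 = 217,844.9320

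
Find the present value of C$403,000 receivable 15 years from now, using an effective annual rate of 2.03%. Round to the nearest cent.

C$298,117.00

PV = FV·(1+i)^(−n) = 403,000 × 0.739744 = 298,117.0028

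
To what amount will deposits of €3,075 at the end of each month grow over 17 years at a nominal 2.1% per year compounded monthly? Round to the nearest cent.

i = 0.021/12 = 0.00175 per month; n = 17·12 = 204.
FV = 3075 × [(1+0.00175)^204 − 1] / 0.00175 = 3075 × 244.908608 = 753,093.9704

€753,093.97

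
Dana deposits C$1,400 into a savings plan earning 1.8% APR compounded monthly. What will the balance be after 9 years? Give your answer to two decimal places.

C$1,646.00

i = 0.018/12 = 0.0015 per month; n = 9·12 = 108.
1,400 × (1+0.0015)^108 = 1,400 × 1.175718 = 1,646.0045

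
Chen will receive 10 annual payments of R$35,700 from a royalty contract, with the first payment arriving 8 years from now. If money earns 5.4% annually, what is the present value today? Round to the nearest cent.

PV at t=7 (ordinary 10-year annuity): 35700 × a(10|0.054) = 35700 × 7.573913 = 270,388.6773
Discount back 7 years: 270,388.6773 × (1+0.054)^(−7) = 270,388.6773 × 0.692015 = 187,113.1134

R$187,113.11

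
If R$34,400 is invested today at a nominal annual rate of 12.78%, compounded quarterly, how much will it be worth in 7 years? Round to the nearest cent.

R$82,985.23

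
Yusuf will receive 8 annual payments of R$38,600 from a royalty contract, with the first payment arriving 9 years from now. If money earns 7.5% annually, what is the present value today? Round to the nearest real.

R$126,770

PV at t=8 (ordinary 8-year annuity): 38600 × a(8|0.075) = 38600 × 5.857304 = 226,091.9172
Discount back 8 years: 226,091.9172 × (1+0.075)^(−8) = 226,091.9172 × 0.560702 = 126,770.2429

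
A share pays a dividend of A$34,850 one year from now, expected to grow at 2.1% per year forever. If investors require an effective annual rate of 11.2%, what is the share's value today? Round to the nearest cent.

PV = PMT / (i − g) = 34850 / (0.112 − 0.021) = 34850 / 0.091000 = 382,967.0330

A$382,967.03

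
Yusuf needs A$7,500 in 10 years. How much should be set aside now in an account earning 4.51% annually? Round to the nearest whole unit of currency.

PV = 7,500 / (1 + 0.0451)^10 = 7,500 / 1.554456 = 4,824.8386

A$4,825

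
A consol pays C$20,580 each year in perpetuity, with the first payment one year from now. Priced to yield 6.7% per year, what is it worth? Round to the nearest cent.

C$307,164.18

PV = C/r = 20580/0.067 = 307,164.1791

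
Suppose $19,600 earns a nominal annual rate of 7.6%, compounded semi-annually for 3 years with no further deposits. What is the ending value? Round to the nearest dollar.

Periodic rate i = 0.076/2 = 0.038; n = 3 × 2 = 6 periods.
FV = 19,600 × (1 + 0.038)^6 = 24,515.4682

$24,515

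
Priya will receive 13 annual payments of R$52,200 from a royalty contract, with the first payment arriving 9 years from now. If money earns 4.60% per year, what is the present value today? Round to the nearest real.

PV at t=8 (ordinary 13-year annuity): 52200 × a(13|0.046) = 52200 × 9.623939 = 502,369.6325
Discount back 8 years: 502,369.6325 × (1+0.046)^(−8) = 502,369.6325 × 0.697825 = 350,566.0884

R$350,566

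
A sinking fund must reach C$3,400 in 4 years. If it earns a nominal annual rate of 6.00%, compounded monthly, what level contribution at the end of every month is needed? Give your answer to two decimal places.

With 12 periods per year: i = 0.005, n = 48.
PMT = 3400 / ( [(1+0.005)^48 − 1] / 0.005 ) = 3400 / 54.097832 = 62.8491

C$62.85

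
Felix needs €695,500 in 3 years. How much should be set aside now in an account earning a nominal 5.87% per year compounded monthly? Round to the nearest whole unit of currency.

€583,451

i = 0.0587/12 = 0.00489167 per month; n = 3·12 = 36.
PV = 695,500 / (1 + 0.00489167)^36 = 695,500 / 1.192045 = 583,450.9130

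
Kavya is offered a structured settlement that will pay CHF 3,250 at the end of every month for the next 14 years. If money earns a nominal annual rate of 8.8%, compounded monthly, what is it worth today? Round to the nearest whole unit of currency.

With 12 periods per year: i = 0.00733333, n = 168.
PV = PMT · [1 − (1+i)^(−n)] / i = 3250 · 96.405973 = 313,319.4115

CHF 313,319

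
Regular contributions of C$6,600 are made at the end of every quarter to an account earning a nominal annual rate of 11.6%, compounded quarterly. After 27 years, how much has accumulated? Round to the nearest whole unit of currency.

C$4,761,332

i = 0.116/4 = 0.029 per quarter; n = 27·4 = 108.
FV = PMT · [(1+i)^n − 1] / i = 6600 · 721.413989 = 4,761,332.3243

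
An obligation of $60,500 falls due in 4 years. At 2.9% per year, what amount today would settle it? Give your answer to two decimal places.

$53,962.73

Discount factor = (1+0.029)^(−4) = 0.891946; PV = 60,500 × 0.891946 = 53,962.7254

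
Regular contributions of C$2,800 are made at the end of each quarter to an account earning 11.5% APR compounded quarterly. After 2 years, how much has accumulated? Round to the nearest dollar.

C$24,788

i = 0.115/4 = 0.02875 per quarter; n = 2·4 = 8.
Accumulation factor s(8|0.02875) = 8.852990; FV = 2800 × 8.852990 = 24,788.3714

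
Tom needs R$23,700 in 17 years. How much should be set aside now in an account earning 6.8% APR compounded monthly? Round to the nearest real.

R$7,484

Periodic rate i = 0.068/12 = 0.00566667; n = 17 × 12 = 204 periods.
Discount factor = (1+0.00566667)^(−204) = 0.315771; PV = 23,700 × 0.315771 = 7,483.7804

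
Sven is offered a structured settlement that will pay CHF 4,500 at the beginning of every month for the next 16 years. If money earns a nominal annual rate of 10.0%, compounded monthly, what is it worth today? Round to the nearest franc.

i = 0.1/12 = 0.00833333 per month; n = 16·12 = 192.
PV = PMT · [1 − (1+i)^(−n)] / i × (1+i) = 4500 · 96.408019 = 433,836.0865
Payments are at the start of each period, so multiply by (1+i).

CHF 433,836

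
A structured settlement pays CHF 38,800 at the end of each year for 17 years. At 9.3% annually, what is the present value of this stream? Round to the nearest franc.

PV = PMT · [1 − (1+i)^(−n)] / i = 38800 · 8.381455 = 325,200.4463

CHF 325,200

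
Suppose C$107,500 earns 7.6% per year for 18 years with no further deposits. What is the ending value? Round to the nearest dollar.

C$401,818

107,500 × (1+0.076)^18 = 107,500 × 3.737842 = 401,817.9635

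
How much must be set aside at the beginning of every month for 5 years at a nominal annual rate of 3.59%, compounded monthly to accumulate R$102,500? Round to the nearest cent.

R$1,557.48

i = 0.0359/12 = 0.00299167 per month; n = 5·12 = 60.
FV-annuity factor × (1+i) = 65.811326; PMT = 102500 / 65.811326 = 1,557.4827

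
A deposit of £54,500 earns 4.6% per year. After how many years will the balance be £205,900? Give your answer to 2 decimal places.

29.56 years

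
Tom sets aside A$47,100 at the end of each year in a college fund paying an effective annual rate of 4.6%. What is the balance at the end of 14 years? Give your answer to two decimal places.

A$897,880.19

Accumulation factor s(14|0.046) = 19.063274; FV = 47100 × 19.063274 = 897,880.1854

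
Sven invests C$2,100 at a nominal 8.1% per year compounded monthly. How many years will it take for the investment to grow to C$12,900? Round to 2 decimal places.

22.49 years

Periodic rate i = 0.081/12 = 0.00675.
(1+i)^n = 12900/2100 = 6.14286, so n = ln 6.14286 / ln 1.00675 = 269.8385 months
= 269.8385/12 years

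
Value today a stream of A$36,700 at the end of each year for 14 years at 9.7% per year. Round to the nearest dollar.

A$274,836

Annuity factor a(14|0.097) = 7.488717; PV = 36700 × 7.488717 = 274,835.9308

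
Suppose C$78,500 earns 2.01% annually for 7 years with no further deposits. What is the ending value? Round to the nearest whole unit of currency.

C$90,234

FV = 78,500 × (1 + 0.0201)^7 = 90,233.7257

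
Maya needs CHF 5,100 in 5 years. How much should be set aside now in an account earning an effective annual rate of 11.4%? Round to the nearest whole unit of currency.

Discount factor = (1+0.114)^(−5) = 0.582873; PV = 5,100 × 0.582873 = 2,972.6530

CHF 2,973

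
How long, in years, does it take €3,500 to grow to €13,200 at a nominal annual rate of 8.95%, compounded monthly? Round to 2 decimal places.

14.89 years

Periodic rate i = 0.0895/12 = 0.00745833.
n = ln(13200/3500) / ln(1+0.00745833) = ln(3.77143) / 0.007431 = 178.6455 months
= 178.6455/12 years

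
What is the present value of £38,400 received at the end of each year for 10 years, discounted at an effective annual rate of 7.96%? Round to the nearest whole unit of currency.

£258,133

PV = PMT · [1 − (1+i)^(−n)] / i = 38400 · 6.722205 = 258,132.6540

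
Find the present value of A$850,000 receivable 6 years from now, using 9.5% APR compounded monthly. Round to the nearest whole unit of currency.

A$481,777

Periodic rate i = 0.095/12 = 0.00791667; n = 6 × 12 = 72 periods.
PV = FV·(1+i)^(−n) = 850,000 × 0.566796 = 481,776.7159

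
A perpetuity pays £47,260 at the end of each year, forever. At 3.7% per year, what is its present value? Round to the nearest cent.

PV = PMT / i = 47260 / 0.037 = 1,277,297.2973

£1,277,297.30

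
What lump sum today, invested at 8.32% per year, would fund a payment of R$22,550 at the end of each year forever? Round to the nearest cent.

R$271,033.65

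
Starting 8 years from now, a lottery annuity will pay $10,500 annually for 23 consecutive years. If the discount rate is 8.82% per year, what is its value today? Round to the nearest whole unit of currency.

$56,452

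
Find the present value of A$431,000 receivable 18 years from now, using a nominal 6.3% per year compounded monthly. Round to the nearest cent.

A$139,083.50

Periodic rate i = 0.063/12 = 0.00525; n = 18 × 12 = 216 periods.
Discount factor = (1+0.00525)^(−216) = 0.322700; PV = 431,000 × 0.322700 = 139,083.4986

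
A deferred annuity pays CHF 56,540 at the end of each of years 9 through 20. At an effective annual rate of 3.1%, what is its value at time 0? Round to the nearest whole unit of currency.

CHF 438,223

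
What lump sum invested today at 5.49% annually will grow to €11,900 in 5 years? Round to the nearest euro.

Discount factor = (1+0.0549)^(−5) = 0.765497; PV = 11,900 × 0.765497 = 9,109.4153

€9,109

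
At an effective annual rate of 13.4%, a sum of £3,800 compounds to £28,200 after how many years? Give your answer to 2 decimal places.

(1+i)^n = 28200/3800 = 7.42105, so n = ln 7.42105 / ln 1.134 = 15.9388 years

15.94 years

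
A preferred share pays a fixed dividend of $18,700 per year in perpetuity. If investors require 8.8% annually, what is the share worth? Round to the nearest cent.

PV = C/r = 18700/0.088 = 212,500.0000

$212,500.00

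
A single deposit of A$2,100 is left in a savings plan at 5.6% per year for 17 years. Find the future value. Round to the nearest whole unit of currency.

A$5,303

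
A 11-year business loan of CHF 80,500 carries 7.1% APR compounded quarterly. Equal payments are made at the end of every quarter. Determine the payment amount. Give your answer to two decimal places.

CHF 2,651.45

With 4 periods per year: i = 0.01775, n = 44.
PMT = 80500 / ( [1 − (1+0.01775)^(−44)] / 0.01775 ) = 80500 / 30.360803 = 2,651.4450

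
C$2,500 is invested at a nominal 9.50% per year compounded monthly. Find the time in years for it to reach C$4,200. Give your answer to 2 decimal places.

Periodic rate i = 0.095/12 = 0.00791667.
(1+i)^n = 4200/2500 = 1.68000, so n = ln 1.68000 / ln 1.00792 = 65.7909 months
= 65.7909/12 years

5.48 years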